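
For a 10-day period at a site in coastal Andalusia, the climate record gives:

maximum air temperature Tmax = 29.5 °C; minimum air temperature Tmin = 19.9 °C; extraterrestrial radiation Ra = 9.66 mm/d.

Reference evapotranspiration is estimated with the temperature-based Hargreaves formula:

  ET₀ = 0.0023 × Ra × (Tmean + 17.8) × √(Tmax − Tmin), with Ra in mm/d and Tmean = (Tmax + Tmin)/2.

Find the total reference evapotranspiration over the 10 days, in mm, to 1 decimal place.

29.3 mm

Tmean = (29.5 + 19.9)/2 = 24.70 °C
ET₀ = 0.0023 × 9.66 × (24.70 + 17.8) × √9.6 = 0.0023 × 9.66 × 42.50 × 3.0984 = 2.9257 mm/d
Over 10 days: 2.9257 × 10 = 29.257 mm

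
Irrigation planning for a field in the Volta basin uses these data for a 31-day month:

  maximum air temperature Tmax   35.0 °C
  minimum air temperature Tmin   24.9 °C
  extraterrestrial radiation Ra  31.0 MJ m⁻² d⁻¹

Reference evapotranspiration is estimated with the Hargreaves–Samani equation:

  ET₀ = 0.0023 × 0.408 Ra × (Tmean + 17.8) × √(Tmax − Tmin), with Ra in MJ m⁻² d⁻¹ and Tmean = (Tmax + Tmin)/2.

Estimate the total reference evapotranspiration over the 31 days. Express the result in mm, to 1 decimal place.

Tmean = (35.0 + 24.9)/2 = 29.95 °C
0.408 Ra = 0.408 × 31.0 = 12.6480 mm/d equivalent
ET₀ = 0.0023 × 12.6480 × (29.95 + 17.8) × √10.1 = 0.0023 × 12.6480 × 47.75 × 3.1780 = 4.4145 mm/d
Over 31 days: 4.4145 × 31 = 136.850 mm

136.9 mm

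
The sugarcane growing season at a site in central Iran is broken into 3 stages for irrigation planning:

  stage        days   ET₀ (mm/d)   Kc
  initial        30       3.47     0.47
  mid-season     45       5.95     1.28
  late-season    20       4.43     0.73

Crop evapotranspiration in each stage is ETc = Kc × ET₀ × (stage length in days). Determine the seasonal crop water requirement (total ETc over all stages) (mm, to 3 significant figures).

456 mm

initial: 0.47 × 3.47 × 30 = 48.93 mm
mid-season: 1.28 × 5.95 × 45 = 342.72 mm
late-season: 0.73 × 4.43 × 20 = 64.68 mm
Seasonal total = 456.33 mm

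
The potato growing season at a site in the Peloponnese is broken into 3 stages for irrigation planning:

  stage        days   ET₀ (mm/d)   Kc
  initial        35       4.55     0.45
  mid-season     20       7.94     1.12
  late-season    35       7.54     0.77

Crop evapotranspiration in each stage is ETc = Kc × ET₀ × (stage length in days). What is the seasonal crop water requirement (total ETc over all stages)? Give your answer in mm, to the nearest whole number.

initial: 0.45 × 4.55 × 35 = 71.66 mm
mid-season: 1.12 × 7.94 × 20 = 177.86 mm
late-season: 0.77 × 7.54 × 35 = 203.20 mm
Seasonal total = 452.72 mm

453 mm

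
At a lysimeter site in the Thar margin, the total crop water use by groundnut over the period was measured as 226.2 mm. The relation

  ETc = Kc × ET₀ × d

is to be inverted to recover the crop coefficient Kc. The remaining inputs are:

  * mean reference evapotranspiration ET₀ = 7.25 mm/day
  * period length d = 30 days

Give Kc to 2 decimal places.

1.04

ETc = Kc × ET₀ × d  ⇒  Kc = ETc / (ET₀ × d)
Kc = 226.2 / (7.25 × 30) = 226.2 / 217.50 = 1.0400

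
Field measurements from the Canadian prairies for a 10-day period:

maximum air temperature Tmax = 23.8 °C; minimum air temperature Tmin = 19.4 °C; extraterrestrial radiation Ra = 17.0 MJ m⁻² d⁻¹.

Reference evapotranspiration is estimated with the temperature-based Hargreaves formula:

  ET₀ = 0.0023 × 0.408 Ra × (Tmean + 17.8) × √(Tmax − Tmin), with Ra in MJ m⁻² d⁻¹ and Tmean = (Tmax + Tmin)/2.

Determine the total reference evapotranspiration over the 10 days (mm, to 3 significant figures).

Tmean = (23.8 + 19.4)/2 = 21.60 °C
0.408 Ra = 0.408 × 17.0 = 6.9360 mm/d equivalent
ET₀ = 0.0023 × 6.9360 × (21.60 + 17.8) × √4.4 = 0.0023 × 6.9360 × 39.40 × 2.0976 = 1.3184 mm/d
Over 10 days: 1.3184 × 10 = 13.184 mm

13.2 mm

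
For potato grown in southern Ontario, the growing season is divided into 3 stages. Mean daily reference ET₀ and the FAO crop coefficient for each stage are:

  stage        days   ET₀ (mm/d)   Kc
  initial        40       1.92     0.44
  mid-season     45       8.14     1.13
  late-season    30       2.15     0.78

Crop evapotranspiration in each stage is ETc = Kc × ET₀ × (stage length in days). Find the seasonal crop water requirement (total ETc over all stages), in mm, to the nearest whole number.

initial: 0.44 × 1.92 × 40 = 33.79 mm
mid-season: 1.13 × 8.14 × 45 = 413.92 mm
late-season: 0.78 × 2.15 × 30 = 50.31 mm
Seasonal total = 498.02 mm

498 mm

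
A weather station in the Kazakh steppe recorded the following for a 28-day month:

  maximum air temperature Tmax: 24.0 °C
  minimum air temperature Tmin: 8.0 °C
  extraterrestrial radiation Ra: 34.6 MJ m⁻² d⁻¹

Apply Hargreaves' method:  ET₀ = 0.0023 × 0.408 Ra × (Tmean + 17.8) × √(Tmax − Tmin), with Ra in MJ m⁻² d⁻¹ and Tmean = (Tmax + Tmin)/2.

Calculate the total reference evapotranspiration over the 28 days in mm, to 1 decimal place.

122.9 mm

Tmean = (24.0 + 8.0)/2 = 16.00 °C
0.408 Ra = 0.408 × 34.6 = 14.1168 mm/d equivalent
ET₀ = 0.0023 × 14.1168 × (16.00 + 17.8) × √16.0 = 0.0023 × 14.1168 × 33.80 × 4.0000 = 4.3898 mm/d
Over 28 days: 4.3898 × 28 = 122.914 mm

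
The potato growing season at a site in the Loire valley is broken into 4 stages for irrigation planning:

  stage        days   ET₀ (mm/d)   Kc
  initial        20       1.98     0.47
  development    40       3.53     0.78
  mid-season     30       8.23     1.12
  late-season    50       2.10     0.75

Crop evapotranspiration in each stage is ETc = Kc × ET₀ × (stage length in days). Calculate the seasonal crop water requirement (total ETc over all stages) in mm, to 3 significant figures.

initial: 0.47 × 1.98 × 20 = 18.61 mm
development: 0.78 × 3.53 × 40 = 110.14 mm
mid-season: 1.12 × 8.23 × 30 = 276.53 mm
late-season: 0.75 × 2.10 × 50 = 78.75 mm
Seasonal total = 484.03 mm

484 mm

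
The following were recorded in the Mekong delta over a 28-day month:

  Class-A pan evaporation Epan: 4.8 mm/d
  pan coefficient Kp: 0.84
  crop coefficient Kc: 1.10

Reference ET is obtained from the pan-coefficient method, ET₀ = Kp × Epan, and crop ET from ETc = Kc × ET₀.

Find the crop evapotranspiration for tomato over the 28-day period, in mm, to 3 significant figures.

124 mm

ET₀ = 0.84 × 4.8 = 4.0320 mm/d
ETc = Kc × ET₀ = 1.10 × 4.0320 = 4.4352 mm/d
Over 28 days: 4.4352 × 28 = 124.186 mm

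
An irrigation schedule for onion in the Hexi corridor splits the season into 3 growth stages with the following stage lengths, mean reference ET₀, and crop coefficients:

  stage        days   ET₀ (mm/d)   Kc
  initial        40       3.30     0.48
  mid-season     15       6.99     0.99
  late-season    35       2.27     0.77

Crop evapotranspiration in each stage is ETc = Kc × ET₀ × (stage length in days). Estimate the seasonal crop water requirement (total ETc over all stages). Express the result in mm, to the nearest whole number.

initial: 0.48 × 3.30 × 40 = 63.36 mm
mid-season: 0.99 × 6.99 × 15 = 103.80 mm
late-season: 0.77 × 2.27 × 35 = 61.18 mm
Seasonal total = 228.34 mm

228 mm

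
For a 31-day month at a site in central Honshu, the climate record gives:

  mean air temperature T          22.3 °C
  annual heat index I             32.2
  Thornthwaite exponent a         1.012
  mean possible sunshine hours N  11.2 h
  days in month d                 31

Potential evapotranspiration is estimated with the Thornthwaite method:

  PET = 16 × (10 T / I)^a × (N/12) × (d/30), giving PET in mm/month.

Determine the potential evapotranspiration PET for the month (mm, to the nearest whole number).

10T/I = 10 × 22.3 / 32.2 = 6.9255
(10T/I)^a = 6.9255^1.012 = 7.0882
Uncorrected PET = 16 × 7.0882 = 113.411 mm
Correction = (N/12)(d/30) = (11.2/12)(31/30) = 0.9644
PET = 113.411 × 0.9644 = 109.374 mm/month

109 mm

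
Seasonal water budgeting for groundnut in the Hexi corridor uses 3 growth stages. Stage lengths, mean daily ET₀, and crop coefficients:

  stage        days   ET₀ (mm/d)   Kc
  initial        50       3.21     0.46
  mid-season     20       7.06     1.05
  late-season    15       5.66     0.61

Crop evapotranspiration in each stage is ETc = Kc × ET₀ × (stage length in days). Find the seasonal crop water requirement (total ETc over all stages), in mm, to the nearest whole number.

initial: 0.46 × 3.21 × 50 = 73.83 mm
mid-season: 1.05 × 7.06 × 20 = 148.26 mm
late-season: 0.61 × 5.66 × 15 = 51.79 mm
Seasonal total = 273.88 mm

274 mm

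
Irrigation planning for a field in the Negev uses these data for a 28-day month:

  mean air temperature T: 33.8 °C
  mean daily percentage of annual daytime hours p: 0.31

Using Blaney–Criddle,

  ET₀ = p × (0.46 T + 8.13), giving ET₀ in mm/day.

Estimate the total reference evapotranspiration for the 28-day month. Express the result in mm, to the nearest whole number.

206 mm

ET₀ = 0.31 × (0.46 × 33.8 + 8.13) = 0.31 × 23.678 = 7.3402 mm/d
Monthly total = 7.3402 × 28 = 205.526 mm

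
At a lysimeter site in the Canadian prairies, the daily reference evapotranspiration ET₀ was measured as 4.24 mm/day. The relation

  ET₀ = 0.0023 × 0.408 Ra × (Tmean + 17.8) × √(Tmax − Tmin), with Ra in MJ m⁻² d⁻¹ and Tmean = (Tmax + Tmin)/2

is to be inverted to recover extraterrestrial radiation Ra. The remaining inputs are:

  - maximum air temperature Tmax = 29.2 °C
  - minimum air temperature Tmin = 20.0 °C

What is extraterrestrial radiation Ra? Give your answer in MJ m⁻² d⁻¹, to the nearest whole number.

35 MJ m⁻² d⁻¹

Tmean = (29.2+20.0)/2 = 24.60 °C; ΔT = 9.2
Ra = ET₀ / [0.0023 × 0.408 × (Tmean+17.8) × √ΔT]
   = 4.24 / (0.0023 × 0.408 × 42.40 × 3.0332) = 35.133 MJ m⁻² d⁻¹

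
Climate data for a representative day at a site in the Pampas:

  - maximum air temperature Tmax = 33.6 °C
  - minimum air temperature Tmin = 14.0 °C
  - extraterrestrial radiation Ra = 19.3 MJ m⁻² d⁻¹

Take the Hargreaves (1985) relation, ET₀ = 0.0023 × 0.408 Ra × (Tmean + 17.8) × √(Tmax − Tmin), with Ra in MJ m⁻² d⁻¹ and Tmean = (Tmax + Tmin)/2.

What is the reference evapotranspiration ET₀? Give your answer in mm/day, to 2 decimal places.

Tmean = (33.6 + 14.0)/2 = 23.80 °C
0.408 Ra = 0.408 × 19.3 = 7.8744 mm/d equivalent
ET₀ = 0.0023 × 7.8744 × (23.80 + 17.8) × √19.6 = 0.0023 × 7.8744 × 41.60 × 4.4272 = 3.3356 mm/d

3.34 mm/day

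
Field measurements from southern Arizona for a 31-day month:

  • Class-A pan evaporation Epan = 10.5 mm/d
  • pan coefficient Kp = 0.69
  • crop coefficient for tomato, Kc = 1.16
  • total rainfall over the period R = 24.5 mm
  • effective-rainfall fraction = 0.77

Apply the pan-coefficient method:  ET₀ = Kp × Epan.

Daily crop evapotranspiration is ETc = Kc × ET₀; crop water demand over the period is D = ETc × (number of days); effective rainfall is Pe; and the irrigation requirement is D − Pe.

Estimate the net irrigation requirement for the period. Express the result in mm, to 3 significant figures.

242 mm

ET₀ = 0.69 × 10.5 = 7.2450 mm/d
ETc = Kc × ET₀ = 1.16 × 7.2450 = 8.4042 mm/d
Crop demand D = ETc × 31 d = 8.4042 × 31 = 260.530 mm
Pe = 0.77 × 24.5 = 18.865 mm
D − Pe = 260.530 − 18.865 = 241.665 mm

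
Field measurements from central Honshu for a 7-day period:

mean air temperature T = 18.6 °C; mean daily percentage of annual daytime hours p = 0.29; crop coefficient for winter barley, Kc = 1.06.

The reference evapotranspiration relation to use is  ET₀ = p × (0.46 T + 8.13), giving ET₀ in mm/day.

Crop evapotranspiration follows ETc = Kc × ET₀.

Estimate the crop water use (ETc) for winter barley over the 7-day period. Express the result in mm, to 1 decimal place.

35.9 mm

ET₀ = 0.29 × (0.46 × 18.6 + 8.13) = 0.29 × 16.686 = 4.8389 mm/d
ETc = Kc × ET₀ = 1.06 × 4.8389 = 5.1292 mm/d
Over 7 days: 5.1292 × 7 = 35.904 mm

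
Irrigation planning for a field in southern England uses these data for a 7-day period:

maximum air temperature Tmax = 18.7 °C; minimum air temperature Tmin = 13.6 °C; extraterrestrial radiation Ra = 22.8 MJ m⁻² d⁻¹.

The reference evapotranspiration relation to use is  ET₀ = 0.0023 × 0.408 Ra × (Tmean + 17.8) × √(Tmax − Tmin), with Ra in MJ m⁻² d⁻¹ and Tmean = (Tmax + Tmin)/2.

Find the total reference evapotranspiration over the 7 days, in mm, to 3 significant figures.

11.5 mm

Tmean = (18.7 + 13.6)/2 = 16.15 °C
0.408 Ra = 0.408 × 22.8 = 9.3024 mm/d equivalent
ET₀ = 0.0023 × 9.3024 × (16.15 + 17.8) × √5.1 = 0.0023 × 9.3024 × 33.95 × 2.2583 = 1.6404 mm/d
Over 7 days: 1.6404 × 7 = 11.483 mm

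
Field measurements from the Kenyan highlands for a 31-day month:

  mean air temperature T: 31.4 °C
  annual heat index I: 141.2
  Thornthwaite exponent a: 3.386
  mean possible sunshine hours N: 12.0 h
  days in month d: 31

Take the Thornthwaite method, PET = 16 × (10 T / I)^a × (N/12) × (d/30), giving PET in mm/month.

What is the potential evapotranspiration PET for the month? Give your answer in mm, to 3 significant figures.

248 mm

10T/I = 10 × 31.4 / 141.2 = 2.2238
(10T/I)^a = 2.2238^3.386 = 14.9715
Uncorrected PET = 16 × 14.9715 = 239.544 mm
Correction = (N/12)(d/30) = (12.0/12)(31/30) = 1.0333
PET = 239.544 × 1.0333 = 247.521 mm/month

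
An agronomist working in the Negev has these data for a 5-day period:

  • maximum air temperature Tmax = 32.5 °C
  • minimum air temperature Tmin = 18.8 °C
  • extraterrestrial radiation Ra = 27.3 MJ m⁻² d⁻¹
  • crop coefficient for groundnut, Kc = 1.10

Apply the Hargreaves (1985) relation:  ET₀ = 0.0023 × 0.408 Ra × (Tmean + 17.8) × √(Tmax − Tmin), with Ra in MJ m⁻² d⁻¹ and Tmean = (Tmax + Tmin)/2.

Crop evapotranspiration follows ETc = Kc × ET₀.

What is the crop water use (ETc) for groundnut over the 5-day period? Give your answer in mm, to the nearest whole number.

23 mm

Tmean = (32.5 + 18.8)/2 = 25.65 °C
0.408 Ra = 0.408 × 27.3 = 11.1384 mm/d equivalent
ET₀ = 0.0023 × 11.1384 × (25.65 + 17.8) × √13.7 = 0.0023 × 11.1384 × 43.45 × 3.7014 = 4.1201 mm/d
ETc = Kc × ET₀ = 1.10 × 4.1201 = 4.5321 mm/d
Over 5 days: 4.5321 × 5 = 22.661 mm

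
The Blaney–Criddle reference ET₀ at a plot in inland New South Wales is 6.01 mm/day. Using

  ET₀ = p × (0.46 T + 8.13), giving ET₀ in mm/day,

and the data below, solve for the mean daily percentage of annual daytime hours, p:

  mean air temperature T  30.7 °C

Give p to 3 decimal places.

p = ET₀ / (0.46 T + 8.13) = 6.01 / (0.46 × 30.7 + 8.13) = 6.01 / 22.252 = 0.2701

0.270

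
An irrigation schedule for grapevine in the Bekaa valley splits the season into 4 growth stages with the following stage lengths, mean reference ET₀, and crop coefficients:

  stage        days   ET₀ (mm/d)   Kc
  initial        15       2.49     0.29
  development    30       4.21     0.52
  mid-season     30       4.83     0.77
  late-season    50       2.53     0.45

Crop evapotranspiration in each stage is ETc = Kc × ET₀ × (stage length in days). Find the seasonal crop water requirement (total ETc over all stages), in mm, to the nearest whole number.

245 mm

initial: 0.29 × 2.49 × 15 = 10.83 mm
development: 0.52 × 4.21 × 30 = 65.68 mm
mid-season: 0.77 × 4.83 × 30 = 111.57 mm
late-season: 0.45 × 2.53 × 50 = 56.93 mm
Seasonal total = 245.01 mm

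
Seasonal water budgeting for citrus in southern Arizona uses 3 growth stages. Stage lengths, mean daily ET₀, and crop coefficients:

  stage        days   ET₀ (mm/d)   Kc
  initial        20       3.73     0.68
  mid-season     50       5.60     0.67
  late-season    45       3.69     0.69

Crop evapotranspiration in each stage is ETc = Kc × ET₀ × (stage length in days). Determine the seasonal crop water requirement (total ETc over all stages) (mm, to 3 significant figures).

353 mm

initial: 0.68 × 3.73 × 20 = 50.73 mm
mid-season: 0.67 × 5.60 × 50 = 187.60 mm
late-season: 0.69 × 3.69 × 45 = 114.57 mm
Seasonal total = 352.90 mm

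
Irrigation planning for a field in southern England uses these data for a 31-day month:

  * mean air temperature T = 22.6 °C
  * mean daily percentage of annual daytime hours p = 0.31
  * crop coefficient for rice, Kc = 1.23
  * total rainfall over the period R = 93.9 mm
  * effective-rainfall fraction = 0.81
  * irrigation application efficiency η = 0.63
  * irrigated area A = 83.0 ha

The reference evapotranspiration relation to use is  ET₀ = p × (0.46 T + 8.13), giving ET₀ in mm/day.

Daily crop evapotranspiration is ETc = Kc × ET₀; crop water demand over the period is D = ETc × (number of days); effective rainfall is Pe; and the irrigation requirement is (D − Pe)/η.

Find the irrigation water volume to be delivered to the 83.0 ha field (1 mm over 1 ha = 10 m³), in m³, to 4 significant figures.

188300 m³

ET₀ = 0.31 × (0.46 × 22.6 + 8.13) = 0.31 × 18.526 = 5.7431 mm/d
ETc = Kc × ET₀ = 1.23 × 5.7431 = 7.0640 mm/d
Crop demand D = ETc × 31 d = 7.0640 × 31 = 218.984 mm
Pe = 0.81 × 93.9 = 76.059 mm
D − Pe = 218.984 − 76.059 = 142.925 mm
Gross irrigation = 142.925 / 0.63 = 226.865 mm
Volume = 226.865 mm × 83.0 ha × 10 = 188298.0 m³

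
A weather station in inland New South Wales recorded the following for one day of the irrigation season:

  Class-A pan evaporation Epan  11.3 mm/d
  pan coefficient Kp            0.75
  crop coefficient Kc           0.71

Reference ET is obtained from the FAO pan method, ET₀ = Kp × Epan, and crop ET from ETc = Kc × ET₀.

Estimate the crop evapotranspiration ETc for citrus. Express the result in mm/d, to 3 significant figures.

6.02 mm/d

ET₀ = 0.75 × 11.3 = 8.4750 mm/d
ETc = Kc × ET₀ = 0.71 × 8.4750 = 6.0173 mm/d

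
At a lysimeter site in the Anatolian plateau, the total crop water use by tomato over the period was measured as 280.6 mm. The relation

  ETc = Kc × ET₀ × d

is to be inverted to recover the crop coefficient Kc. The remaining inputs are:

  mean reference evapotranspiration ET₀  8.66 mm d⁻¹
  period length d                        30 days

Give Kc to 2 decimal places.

1.08

ETc = Kc × ET₀ × d  ⇒  Kc = ETc / (ET₀ × d)
Kc = 280.6 / (8.66 × 30) = 280.6 / 259.80 = 1.0801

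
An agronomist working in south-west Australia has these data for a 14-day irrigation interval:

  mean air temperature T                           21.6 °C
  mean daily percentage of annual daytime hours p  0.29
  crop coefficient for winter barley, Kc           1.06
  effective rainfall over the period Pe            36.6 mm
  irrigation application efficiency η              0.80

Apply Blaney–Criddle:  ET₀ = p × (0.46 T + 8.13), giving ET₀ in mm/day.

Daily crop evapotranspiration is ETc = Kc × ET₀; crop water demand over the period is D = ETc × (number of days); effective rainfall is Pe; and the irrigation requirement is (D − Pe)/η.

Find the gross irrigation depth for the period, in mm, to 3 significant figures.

51.4 mm

ET₀ = 0.29 × (0.46 × 21.6 + 8.13) = 0.29 × 18.066 = 5.2391 mm/d
ETc = Kc × ET₀ = 1.06 × 5.2391 = 5.5534 mm/d
Crop demand D = ETc × 14 d = 5.5534 × 14 = 77.748 mm
D − Pe = 77.748 − 36.6 = 41.148 mm
Gross irrigation = 41.148 / 0.80 = 51.435 mm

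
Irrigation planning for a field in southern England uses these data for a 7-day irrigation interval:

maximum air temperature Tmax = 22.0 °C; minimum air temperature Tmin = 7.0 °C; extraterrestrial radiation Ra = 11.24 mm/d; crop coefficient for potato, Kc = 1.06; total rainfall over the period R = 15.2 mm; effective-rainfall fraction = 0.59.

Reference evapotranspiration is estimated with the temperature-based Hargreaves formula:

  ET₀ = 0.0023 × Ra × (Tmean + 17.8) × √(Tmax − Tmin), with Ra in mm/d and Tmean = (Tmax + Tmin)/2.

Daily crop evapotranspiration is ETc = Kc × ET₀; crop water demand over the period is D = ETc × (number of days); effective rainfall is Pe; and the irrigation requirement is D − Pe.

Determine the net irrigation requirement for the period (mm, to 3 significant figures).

15.0 mm

Tmean = (22.0 + 7.0)/2 = 14.50 °C
ET₀ = 0.0023 × 11.24 × (14.50 + 17.8) × √15.0 = 0.0023 × 11.24 × 32.30 × 3.8730 = 3.2340 mm/d
ETc = Kc × ET₀ = 1.06 × 3.2340 = 3.4280 mm/d
Crop demand D = ETc × 7 d = 3.4280 × 7 = 23.996 mm
Pe = 0.59 × 15.2 = 8.968 mm
D − Pe = 23.996 − 8.968 = 15.028 mm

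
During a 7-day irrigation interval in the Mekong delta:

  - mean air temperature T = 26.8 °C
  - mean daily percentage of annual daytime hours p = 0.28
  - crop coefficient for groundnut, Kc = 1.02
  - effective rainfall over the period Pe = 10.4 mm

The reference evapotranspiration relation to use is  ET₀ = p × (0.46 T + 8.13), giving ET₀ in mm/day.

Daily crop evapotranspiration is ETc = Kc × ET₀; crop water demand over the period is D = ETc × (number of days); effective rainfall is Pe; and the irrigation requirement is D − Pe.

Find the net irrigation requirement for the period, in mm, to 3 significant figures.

ET₀ = 0.28 × (0.46 × 26.8 + 8.13) = 0.28 × 20.458 = 5.7282 mm/d
ETc = Kc × ET₀ = 1.02 × 5.7282 = 5.8428 mm/d
Crop demand D = ETc × 7 d = 5.8428 × 7 = 40.900 mm
D − Pe = 40.900 − 10.4 = 30.500 mm

30.5 mm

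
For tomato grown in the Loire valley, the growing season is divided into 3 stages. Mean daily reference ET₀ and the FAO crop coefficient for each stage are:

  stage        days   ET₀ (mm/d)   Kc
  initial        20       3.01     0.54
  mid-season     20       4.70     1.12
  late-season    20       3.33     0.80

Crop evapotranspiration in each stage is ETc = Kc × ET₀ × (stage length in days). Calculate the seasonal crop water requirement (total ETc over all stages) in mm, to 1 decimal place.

initial: 0.54 × 3.01 × 20 = 32.51 mm
mid-season: 1.12 × 4.70 × 20 = 105.28 mm
late-season: 0.80 × 3.33 × 20 = 53.28 mm
Seasonal total = 191.07 mm

191.1 mm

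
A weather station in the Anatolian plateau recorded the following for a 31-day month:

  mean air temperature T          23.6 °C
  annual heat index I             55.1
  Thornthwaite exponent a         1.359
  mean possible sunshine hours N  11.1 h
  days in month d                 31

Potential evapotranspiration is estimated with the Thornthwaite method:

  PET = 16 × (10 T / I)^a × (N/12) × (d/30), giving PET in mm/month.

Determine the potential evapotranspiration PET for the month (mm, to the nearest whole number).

110 mm

10T/I = 10 × 23.6 / 55.1 = 4.2831
(10T/I)^a = 4.2831^1.359 = 7.2204
Uncorrected PET = 16 × 7.2204 = 115.526 mm
Correction = (N/12)(d/30) = (11.1/12)(31/30) = 0.9558
PET = 115.526 × 0.9558 = 110.420 mm/month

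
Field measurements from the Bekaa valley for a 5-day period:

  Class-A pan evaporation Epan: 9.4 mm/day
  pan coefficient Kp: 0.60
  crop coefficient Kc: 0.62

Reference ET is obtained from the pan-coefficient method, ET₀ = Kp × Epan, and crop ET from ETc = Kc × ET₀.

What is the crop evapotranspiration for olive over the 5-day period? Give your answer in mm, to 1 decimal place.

17.5 mm

ET₀ = 0.60 × 9.4 = 5.6400 mm/d
ETc = Kc × ET₀ = 0.62 × 5.6400 = 3.4968 mm/d
Over 5 days: 3.4968 × 5 = 17.484 mm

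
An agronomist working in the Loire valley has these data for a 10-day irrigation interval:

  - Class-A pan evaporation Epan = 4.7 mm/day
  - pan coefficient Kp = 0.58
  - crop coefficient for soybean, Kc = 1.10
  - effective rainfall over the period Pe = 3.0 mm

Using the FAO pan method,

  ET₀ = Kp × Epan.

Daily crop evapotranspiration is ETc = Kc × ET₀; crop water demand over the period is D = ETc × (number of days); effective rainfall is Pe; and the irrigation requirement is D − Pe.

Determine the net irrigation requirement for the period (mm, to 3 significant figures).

ET₀ = 0.58 × 4.7 = 2.7260 mm/d
ETc = Kc × ET₀ = 1.10 × 2.7260 = 2.9986 mm/d
Crop demand D = ETc × 10 d = 2.9986 × 10 = 29.986 mm
D − Pe = 29.986 − 3.0 = 26.986 mm

27.0 mm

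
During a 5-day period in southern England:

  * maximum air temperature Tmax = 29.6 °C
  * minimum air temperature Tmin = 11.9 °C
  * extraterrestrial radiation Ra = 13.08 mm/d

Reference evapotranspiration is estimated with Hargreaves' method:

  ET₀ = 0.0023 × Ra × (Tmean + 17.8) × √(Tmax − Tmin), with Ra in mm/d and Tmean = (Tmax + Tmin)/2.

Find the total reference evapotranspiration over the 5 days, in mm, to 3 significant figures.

Tmean = (29.6 + 11.9)/2 = 20.75 °C
ET₀ = 0.0023 × 13.08 × (20.75 + 17.8) × √17.7 = 0.0023 × 13.08 × 38.55 × 4.2071 = 4.8791 mm/d
Over 5 days: 4.8791 × 5 = 24.396 mm

24.4 mm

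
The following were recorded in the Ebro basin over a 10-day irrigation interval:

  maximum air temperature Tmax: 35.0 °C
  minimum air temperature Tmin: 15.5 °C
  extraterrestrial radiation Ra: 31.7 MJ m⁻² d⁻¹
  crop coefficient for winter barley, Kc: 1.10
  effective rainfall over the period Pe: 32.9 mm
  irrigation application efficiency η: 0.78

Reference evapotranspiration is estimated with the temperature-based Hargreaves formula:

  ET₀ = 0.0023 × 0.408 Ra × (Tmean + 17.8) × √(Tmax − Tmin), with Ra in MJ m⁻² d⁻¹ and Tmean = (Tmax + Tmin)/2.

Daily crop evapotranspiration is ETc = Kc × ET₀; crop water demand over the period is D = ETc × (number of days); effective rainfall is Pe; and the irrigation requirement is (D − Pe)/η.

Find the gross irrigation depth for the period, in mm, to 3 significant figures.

37.6 mm

Tmean = (35.0 + 15.5)/2 = 25.25 °C
0.408 Ra = 0.408 × 31.7 = 12.9336 mm/d equivalent
ET₀ = 0.0023 × 12.9336 × (25.25 + 17.8) × √19.5 = 0.0023 × 12.9336 × 43.05 × 4.4159 = 5.6551 mm/d
ETc = Kc × ET₀ = 1.10 × 5.6551 = 6.2206 mm/d
Crop demand D = ETc × 10 d = 6.2206 × 10 = 62.206 mm
D − Pe = 62.206 − 32.9 = 29.306 mm
Gross irrigation = 29.306 / 0.78 = 37.572 mm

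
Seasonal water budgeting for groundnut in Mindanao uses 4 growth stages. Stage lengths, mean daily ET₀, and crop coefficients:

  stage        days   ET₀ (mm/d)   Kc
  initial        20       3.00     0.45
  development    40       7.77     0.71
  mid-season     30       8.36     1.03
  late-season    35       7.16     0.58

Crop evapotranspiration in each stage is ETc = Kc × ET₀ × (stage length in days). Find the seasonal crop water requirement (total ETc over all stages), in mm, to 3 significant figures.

651 mm

initial: 0.45 × 3.00 × 20 = 27.00 mm
development: 0.71 × 7.77 × 40 = 220.67 mm
mid-season: 1.03 × 8.36 × 30 = 258.32 mm
late-season: 0.58 × 7.16 × 35 = 145.35 mm
Seasonal total = 651.34 mm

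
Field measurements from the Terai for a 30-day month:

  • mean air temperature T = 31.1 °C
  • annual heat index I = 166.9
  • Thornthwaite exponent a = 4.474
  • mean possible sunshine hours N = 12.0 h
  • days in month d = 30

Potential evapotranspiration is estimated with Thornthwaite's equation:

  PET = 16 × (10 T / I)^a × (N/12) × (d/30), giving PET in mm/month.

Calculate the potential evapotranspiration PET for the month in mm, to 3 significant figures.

259 mm

10T/I = 10 × 31.1 / 166.9 = 1.8634
(10T/I)^a = 1.8634^4.474 = 16.1938
Uncorrected PET = 16 × 16.1938 = 259.101 mm
Correction = (N/12)(d/30) = (12.0/12)(30/30) = 1.0000
PET = 259.101 × 1.0000 = 259.101 mm/month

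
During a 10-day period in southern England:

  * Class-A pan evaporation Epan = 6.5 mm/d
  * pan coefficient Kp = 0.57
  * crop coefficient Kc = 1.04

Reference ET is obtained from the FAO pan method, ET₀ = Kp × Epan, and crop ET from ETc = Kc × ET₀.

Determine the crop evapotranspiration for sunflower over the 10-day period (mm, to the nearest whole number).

39 mm

ET₀ = 0.57 × 6.5 = 3.7050 mm/d
ETc = Kc × ET₀ = 1.04 × 3.7050 = 3.8532 mm/d
Over 10 days: 3.8532 × 10 = 38.532 mm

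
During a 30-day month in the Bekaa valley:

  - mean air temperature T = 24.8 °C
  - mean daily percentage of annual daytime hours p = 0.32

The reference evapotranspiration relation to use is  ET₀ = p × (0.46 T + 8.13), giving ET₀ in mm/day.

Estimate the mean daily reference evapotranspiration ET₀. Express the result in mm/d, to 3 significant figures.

6.25 mm/d

ET₀ = 0.32 × (0.46 × 24.8 + 8.13) = 0.32 × 19.538 = 6.2522 mm/d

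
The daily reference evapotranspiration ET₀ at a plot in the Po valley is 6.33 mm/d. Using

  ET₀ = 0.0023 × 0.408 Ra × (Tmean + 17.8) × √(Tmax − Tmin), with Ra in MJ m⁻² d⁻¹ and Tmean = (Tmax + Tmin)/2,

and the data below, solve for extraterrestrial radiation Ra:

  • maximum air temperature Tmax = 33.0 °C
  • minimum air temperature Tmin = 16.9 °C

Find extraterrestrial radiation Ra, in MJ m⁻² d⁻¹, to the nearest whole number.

Tmean = (33.0+16.9)/2 = 24.95 °C; ΔT = 16.1
Ra = ET₀ / [0.0023 × 0.408 × (Tmean+17.8) × √ΔT]
   = 6.33 / (0.0023 × 0.408 × 42.75 × 4.0125) = 39.325 MJ m⁻² d⁻¹

39 MJ m⁻² d⁻¹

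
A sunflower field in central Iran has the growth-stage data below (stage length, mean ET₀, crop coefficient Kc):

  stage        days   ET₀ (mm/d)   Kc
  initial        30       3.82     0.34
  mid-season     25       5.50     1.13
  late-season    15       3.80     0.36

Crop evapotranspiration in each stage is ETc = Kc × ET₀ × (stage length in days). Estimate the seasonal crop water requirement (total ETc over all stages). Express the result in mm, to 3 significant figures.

215 mm

initial: 0.34 × 3.82 × 30 = 38.96 mm
mid-season: 1.13 × 5.50 × 25 = 155.38 mm
late-season: 0.36 × 3.80 × 15 = 20.52 mm
Seasonal total = 214.86 mm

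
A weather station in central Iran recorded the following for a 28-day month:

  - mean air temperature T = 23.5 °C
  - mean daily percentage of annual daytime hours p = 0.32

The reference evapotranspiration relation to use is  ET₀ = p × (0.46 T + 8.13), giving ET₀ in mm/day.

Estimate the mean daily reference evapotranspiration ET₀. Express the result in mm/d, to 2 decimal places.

ET₀ = 0.32 × (0.46 × 23.5 + 8.13) = 0.32 × 18.940 = 6.0608 mm/d

6.06 mm/d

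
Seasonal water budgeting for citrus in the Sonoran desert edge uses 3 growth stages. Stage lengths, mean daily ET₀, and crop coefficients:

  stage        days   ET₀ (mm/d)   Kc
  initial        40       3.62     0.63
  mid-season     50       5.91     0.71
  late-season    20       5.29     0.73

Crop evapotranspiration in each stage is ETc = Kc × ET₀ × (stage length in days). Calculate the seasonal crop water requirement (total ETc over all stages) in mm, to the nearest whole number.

initial: 0.63 × 3.62 × 40 = 91.22 mm
mid-season: 0.71 × 5.91 × 50 = 209.81 mm
late-season: 0.73 × 5.29 × 20 = 77.23 mm
Seasonal total = 378.26 mm

378 mm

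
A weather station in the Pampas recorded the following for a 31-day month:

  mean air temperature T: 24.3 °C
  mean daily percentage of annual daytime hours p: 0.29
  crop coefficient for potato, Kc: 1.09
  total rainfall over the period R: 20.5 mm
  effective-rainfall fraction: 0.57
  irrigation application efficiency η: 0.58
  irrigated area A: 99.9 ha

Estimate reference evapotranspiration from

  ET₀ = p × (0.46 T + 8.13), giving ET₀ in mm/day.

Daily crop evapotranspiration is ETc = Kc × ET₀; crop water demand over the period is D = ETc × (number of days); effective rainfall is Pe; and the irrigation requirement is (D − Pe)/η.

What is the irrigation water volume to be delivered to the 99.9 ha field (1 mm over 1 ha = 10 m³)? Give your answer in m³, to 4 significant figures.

ET₀ = 0.29 × (0.46 × 24.3 + 8.13) = 0.29 × 19.308 = 5.5993 mm/d
ETc = Kc × ET₀ = 1.09 × 5.5993 = 6.1032 mm/d
Crop demand D = ETc × 31 d = 6.1032 × 31 = 189.199 mm
Pe = 0.57 × 20.5 = 11.685 mm
D − Pe = 189.199 − 11.685 = 177.514 mm
Gross irrigation = 177.514 / 0.58 = 306.059 mm
Volume = 306.059 mm × 99.9 ha × 10 = 305752.9 m³

305800 m³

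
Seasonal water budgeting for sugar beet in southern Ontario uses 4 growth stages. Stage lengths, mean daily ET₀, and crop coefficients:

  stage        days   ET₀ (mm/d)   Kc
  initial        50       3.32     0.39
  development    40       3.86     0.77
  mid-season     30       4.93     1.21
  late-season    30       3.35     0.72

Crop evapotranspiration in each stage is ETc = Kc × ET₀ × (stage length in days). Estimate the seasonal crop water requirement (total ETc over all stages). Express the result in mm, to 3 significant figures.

initial: 0.39 × 3.32 × 50 = 64.74 mm
development: 0.77 × 3.86 × 40 = 118.89 mm
mid-season: 1.21 × 4.93 × 30 = 178.96 mm
late-season: 0.72 × 3.35 × 30 = 72.36 mm
Seasonal total = 434.95 mm

435 mm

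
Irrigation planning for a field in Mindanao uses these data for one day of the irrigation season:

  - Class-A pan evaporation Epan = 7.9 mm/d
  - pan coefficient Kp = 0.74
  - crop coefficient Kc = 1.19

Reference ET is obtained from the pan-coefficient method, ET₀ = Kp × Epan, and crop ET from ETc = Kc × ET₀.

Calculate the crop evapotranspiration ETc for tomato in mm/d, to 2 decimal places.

6.96 mm/d

ET₀ = 0.74 × 7.9 = 5.8460 mm/d
ETc = Kc × ET₀ = 1.19 × 5.8460 = 6.9567 mm/d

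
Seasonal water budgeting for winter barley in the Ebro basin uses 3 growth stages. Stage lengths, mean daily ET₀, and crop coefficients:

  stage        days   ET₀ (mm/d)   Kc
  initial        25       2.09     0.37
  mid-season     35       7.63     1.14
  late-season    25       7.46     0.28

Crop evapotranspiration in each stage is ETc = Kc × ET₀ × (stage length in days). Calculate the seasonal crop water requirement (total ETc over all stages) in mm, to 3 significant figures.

376 mm

initial: 0.37 × 2.09 × 25 = 19.33 mm
mid-season: 1.14 × 7.63 × 35 = 304.44 mm
late-season: 0.28 × 7.46 × 25 = 52.22 mm
Seasonal total = 375.99 mm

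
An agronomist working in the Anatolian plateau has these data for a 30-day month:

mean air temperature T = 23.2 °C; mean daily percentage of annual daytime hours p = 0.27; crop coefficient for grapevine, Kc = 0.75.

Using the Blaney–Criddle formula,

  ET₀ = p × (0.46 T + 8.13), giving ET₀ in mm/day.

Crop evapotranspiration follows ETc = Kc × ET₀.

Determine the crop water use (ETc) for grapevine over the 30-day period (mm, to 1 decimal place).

114.2 mm

ET₀ = 0.27 × (0.46 × 23.2 + 8.13) = 0.27 × 18.802 = 5.0765 mm/d
ETc = Kc × ET₀ = 0.75 × 5.0765 = 3.8074 mm/d
Over 30 days: 3.8074 × 30 = 114.222 mm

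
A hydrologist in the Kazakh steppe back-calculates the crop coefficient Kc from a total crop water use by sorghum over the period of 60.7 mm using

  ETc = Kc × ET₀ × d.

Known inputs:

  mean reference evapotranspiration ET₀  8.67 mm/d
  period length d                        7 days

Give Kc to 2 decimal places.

1.00

ETc = Kc × ET₀ × d  ⇒  Kc = ETc / (ET₀ × d)
Kc = 60.7 / (8.67 × 7) = 60.7 / 60.69 = 1.0002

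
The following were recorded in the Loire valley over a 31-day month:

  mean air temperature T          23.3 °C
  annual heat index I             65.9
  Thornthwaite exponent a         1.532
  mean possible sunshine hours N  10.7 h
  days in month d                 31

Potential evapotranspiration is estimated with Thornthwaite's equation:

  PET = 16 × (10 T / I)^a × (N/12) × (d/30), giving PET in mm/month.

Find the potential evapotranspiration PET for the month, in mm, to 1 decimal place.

10T/I = 10 × 23.3 / 65.9 = 3.5357
(10T/I)^a = 3.5357^1.532 = 6.9225
Uncorrected PET = 16 × 6.9225 = 110.760 mm
Correction = (N/12)(d/30) = (10.7/12)(31/30) = 0.9214
PET = 110.760 × 0.9214 = 102.054 mm/month

102.1 mm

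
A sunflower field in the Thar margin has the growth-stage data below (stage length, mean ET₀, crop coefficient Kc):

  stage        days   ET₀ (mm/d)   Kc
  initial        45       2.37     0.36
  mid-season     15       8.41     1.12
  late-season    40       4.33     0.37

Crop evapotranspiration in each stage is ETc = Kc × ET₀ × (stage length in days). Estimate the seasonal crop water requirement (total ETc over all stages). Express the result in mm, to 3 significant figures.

244 mm

initial: 0.36 × 2.37 × 45 = 38.39 mm
mid-season: 1.12 × 8.41 × 15 = 141.29 mm
late-season: 0.37 × 4.33 × 40 = 64.08 mm
Seasonal total = 243.76 mm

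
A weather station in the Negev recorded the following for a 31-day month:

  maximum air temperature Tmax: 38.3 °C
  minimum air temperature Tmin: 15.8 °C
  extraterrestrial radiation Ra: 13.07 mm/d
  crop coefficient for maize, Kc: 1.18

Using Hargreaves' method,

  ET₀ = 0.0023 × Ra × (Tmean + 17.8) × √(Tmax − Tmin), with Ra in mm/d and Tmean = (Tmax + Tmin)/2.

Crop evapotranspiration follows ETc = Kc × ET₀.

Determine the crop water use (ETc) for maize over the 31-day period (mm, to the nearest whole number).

Tmean = (38.3 + 15.8)/2 = 27.05 °C
ET₀ = 0.0023 × 13.07 × (27.05 + 17.8) × √22.5 = 0.0023 × 13.07 × 44.85 × 4.7434 = 6.3952 mm/d
ETc = Kc × ET₀ = 1.18 × 6.3952 = 7.5463 mm/d
Over 31 days: 7.5463 × 31 = 233.935 mm

234 mm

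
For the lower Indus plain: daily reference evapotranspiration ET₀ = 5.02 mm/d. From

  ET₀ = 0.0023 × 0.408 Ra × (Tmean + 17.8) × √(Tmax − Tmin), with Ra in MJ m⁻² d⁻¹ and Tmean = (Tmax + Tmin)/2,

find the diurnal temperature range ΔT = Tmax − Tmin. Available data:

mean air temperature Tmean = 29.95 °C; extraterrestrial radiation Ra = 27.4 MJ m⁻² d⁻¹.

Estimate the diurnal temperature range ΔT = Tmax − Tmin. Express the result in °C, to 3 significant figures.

16.7 °C

√ΔT = ET₀ / [0.0023 × 0.408 × Ra × (Tmean+17.8)] = 5.02 / (0.0023 × 11.1792 × 47.75) = 4.0888
ΔT = 4.0888² = 16.718 °C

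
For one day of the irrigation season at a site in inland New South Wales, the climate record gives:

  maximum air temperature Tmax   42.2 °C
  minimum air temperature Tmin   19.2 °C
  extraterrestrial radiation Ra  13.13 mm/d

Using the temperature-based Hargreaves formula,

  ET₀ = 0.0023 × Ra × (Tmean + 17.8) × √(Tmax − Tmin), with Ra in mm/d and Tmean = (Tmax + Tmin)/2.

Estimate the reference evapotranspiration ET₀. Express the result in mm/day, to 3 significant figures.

Tmean = (42.2 + 19.2)/2 = 30.70 °C
ET₀ = 0.0023 × 13.13 × (30.70 + 17.8) × √23.0 = 0.0023 × 13.13 × 48.50 × 4.7958 = 7.0242 mm/d

7.02 mm/day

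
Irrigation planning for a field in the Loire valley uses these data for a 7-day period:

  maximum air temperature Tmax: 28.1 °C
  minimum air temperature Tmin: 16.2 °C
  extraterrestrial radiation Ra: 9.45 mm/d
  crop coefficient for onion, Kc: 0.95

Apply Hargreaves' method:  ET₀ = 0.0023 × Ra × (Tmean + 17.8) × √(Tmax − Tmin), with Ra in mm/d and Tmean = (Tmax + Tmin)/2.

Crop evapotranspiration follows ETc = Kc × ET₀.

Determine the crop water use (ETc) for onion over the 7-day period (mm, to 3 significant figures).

19.9 mm

Tmean = (28.1 + 16.2)/2 = 22.15 °C
ET₀ = 0.0023 × 9.45 × (22.15 + 17.8) × √11.9 = 0.0023 × 9.45 × 39.95 × 3.4496 = 2.9953 mm/d
ETc = Kc × ET₀ = 0.95 × 2.9953 = 2.8455 mm/d
Over 7 days: 2.8455 × 7 = 19.919 mm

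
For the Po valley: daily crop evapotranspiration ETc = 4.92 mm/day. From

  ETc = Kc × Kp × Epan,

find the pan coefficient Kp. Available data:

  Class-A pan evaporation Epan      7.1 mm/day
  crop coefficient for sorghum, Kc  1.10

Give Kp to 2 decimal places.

ETc = Kc × Kp × Epan  ⇒  Kp = ETc / (Kc × Epan)
Kp = 4.92 / (1.10 × 7.1) = 4.92 / 7.810 = 0.6300

0.63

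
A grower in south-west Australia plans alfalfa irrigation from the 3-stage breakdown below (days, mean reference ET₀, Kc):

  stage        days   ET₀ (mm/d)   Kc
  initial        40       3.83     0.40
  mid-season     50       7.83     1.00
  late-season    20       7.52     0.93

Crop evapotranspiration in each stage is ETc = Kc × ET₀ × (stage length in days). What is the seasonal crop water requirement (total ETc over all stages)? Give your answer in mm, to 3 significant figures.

initial: 0.40 × 3.83 × 40 = 61.28 mm
mid-season: 1.00 × 7.83 × 50 = 391.50 mm
late-season: 0.93 × 7.52 × 20 = 139.87 mm
Seasonal total = 592.65 mm

593 mm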